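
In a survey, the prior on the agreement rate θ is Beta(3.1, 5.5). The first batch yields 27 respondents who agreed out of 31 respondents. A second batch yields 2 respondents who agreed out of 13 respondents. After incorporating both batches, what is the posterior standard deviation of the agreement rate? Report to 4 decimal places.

The Beta prior is conjugate to a Binomial/Bernoulli likelihood; the update adds successes to α and failures to β.
After batch 1: Beta(3.1+27, 5.5+4) = Beta(30.1, 9.5).
After batch 2: Beta(30.1+2, 9.5+11) = Beta(32.1, 20.5).
Var = αβ/((α+β)²(α+β+1)) = 32.1·20.5/(52.6²·53.6) = 0.00443734; SD = √0.00443734 = 0.0666.

0.0666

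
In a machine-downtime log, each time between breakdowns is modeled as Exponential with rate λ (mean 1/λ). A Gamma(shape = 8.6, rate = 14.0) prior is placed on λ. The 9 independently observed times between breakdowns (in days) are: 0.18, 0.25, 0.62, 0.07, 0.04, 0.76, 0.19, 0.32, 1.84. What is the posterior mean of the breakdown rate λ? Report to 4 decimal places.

With a Gamma(shape α, rate β) prior on the exponential rate λ, the posterior after n observations with total T = Σxᵢ is Gamma(α+n, β+T).
Sum of observations T = 4.27 days; n = 9.
Posterior: Gamma(8.6+9, 14.0+4.27) = Gamma(17.6, 18.27).
Posterior mean of λ = α/β = 17.6/18.27 = 0.9633.

0.9633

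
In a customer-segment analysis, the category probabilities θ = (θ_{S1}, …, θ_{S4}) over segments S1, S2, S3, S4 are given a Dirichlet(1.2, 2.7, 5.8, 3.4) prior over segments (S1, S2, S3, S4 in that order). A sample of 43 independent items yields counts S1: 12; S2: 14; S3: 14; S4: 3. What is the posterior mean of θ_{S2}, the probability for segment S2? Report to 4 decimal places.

0.2977

The Dirichlet prior is conjugate to the Multinomial likelihood: each posterior αⱼ = prior αⱼ + observed count nⱼ.
Posterior concentration: (13.2, 16.7, 19.8, 6.4), total = 56.1.
E[θ_{S2}|data] = α_{S2}/Σα = 16.7/56.1 = 0.2977.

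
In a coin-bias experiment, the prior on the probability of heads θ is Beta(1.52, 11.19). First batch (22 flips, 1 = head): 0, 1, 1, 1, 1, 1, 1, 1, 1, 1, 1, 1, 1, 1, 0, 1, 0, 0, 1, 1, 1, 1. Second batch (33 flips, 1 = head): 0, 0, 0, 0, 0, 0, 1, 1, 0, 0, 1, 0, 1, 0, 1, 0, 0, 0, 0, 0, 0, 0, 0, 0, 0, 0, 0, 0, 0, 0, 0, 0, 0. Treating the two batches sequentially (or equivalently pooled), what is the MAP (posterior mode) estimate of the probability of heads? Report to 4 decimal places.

The Beta prior is conjugate to a Binomial/Bernoulli likelihood; the update adds successes to α and failures to β.
After batch 1: Beta(1.52+18, 11.19+4) = Beta(19.52, 15.19).
After batch 2: Beta(19.52+5, 15.19+28) = Beta(24.52, 43.19).
Mode of Beta(a,b) for a,b>1 is (a−1)/(a+b−2) = 23.52/65.71 = 0.3579.

0.3579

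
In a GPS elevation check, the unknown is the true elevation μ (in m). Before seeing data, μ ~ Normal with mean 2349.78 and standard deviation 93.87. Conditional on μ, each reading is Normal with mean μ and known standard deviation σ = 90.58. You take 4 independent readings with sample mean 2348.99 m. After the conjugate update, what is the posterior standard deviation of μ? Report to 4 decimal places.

40.7905

For Normal data with known variance σ², a Normal(μ₀, σ₀²) prior on μ is conjugate. Posterior precision = 1/σ₀² + n/σ²; posterior mean is the precision-weighted average of μ₀ and x̄.
σ₀² = 93.87² = 8811.5769, σ² = 90.58² = 8204.7364; σ² + n·σ₀² = 8204.7364 + 4·8811.5769 = 43451.044.
Posterior precision = 1/σ₀² + n/σ² = 1/8811.5769 + 4/8204.7364 = (σ² + n·σ₀²)/(σ₀²σ²) = 43451.044/(8811.5769·8204.7364); posterior variance σₙ² = σ₀²σ²/(σ² + n·σ₀²) = 8811.5769·8204.7364/43451.044 = 1663.864871.
Posterior SD = √σₙ² = √(8811.5769·8204.7364/43451.044) = 40.7905.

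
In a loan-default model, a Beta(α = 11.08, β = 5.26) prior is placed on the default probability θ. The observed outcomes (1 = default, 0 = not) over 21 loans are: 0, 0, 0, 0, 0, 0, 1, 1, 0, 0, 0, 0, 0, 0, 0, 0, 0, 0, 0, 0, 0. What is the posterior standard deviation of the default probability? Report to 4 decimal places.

The Beta prior is conjugate to a Binomial/Bernoulli likelihood; the update adds successes to α and failures to β.
Posterior: Beta(α+k, β+n−k) = Beta(11.08+2, 5.26+19) = Beta(13.08, 24.26).
Var = αβ/((α+β)²(α+β+1)) = 13.08·24.26/(37.34²·38.34) = 0.00593605; SD = √0.00593605 = 0.0770.

0.0770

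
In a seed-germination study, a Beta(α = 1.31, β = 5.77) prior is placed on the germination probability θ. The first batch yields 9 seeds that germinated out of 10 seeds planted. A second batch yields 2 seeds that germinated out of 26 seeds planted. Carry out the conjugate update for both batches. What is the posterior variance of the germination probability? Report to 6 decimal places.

The Beta prior is conjugate to a Binomial/Bernoulli likelihood; the update adds successes to α and failures to β.
After batch 1: Beta(1.31+9, 5.77+1) = Beta(10.31, 6.77).
After batch 2: Beta(10.31+2, 6.77+24) = Beta(12.31, 30.77).
Var = αβ/((α+β)²(α+β+1)) = 12.31·30.77/(43.08²·44.08) = 0.004630.

0.004630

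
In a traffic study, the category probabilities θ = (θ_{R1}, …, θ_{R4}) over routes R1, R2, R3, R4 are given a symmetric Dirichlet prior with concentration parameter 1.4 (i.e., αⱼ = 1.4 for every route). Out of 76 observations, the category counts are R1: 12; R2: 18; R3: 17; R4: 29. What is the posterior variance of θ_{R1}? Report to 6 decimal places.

The Dirichlet prior is conjugate to the Multinomial likelihood: each posterior αⱼ = prior αⱼ + observed count nⱼ.
Posterior concentration: (13.4, 19.4, 18.4, 30.4), total = 81.6.
Var[θ_j] = α_j(Σα−α_j)/((Σα)²(Σα+1)) = 13.4·68.2/(81.6²·82.6) = 0.001662.

0.001662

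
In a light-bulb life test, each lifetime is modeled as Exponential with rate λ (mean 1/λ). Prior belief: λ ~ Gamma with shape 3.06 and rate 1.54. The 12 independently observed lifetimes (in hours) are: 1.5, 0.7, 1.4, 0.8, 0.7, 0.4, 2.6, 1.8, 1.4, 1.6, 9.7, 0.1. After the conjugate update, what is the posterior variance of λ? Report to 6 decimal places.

With a Gamma(shape α, rate β) prior on the exponential rate λ, the posterior after n observations with total T = Σxᵢ is Gamma(α+n, β+T).
Sum of observations T = 22.7 hours; n = 12.
Posterior: Gamma(3.06+12, 1.54+22.7) = Gamma(15.06, 24.24).
Var = α/β² = 0.025631.

0.025631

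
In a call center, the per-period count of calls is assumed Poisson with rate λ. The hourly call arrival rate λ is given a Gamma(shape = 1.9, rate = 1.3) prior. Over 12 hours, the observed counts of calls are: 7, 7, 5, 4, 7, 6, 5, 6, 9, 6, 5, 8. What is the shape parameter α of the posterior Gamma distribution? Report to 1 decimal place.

With a Gamma(shape α, rate β) prior, the Poisson likelihood is conjugate: the posterior is Gamma(α + ΣXᵢ, β + n).
Sum of counts S = 75 over n = 12 hours.
Posterior: Gamma(α+S, β+n) = Gamma(1.9+75, 1.3+12) = Gamma(76.9, 13.3).
Posterior α = 76.9.

76.9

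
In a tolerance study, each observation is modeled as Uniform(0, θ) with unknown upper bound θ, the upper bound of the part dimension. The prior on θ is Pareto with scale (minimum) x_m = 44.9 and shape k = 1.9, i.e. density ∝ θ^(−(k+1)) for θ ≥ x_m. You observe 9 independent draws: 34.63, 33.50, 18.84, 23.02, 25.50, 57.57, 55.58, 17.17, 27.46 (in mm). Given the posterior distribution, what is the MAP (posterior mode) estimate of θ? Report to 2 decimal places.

A Pareto(scale x_m, shape k) prior on the upper bound θ of Uniform(0, θ) is conjugate: posterior is Pareto(max(x_m, max xᵢ), k + n).
Sample maximum = 57.57; prior scale x_m = 44.9 → posterior scale = max = 57.57.
Posterior shape = 1.9 + 9 = 10.9.
The Pareto density is decreasing on [x_m, ∞), so the mode is x_m = 57.57.

57.57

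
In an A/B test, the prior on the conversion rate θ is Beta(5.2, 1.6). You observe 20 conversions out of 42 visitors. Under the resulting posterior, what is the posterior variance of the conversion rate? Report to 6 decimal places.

0.005015

The Beta prior is conjugate to a Binomial/Bernoulli likelihood; the update adds successes to α and failures to β.
Posterior: Beta(α+k, β+n−k) = Beta(5.2+20, 1.6+22) = Beta(25.2, 23.6).
Var = αβ/((α+β)²(α+β+1)) = 25.2·23.6/(48.8²·49.8) = 0.005015.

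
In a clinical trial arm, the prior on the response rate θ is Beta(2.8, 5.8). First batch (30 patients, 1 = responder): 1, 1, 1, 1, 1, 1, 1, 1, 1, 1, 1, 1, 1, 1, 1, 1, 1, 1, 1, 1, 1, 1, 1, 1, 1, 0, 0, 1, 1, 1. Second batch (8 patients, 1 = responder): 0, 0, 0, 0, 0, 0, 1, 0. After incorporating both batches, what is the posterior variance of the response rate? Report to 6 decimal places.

0.004553

The Beta prior is conjugate to a Binomial/Bernoulli likelihood; the update adds successes to α and failures to β.
After batch 1: Beta(2.8+28, 5.8+2) = Beta(30.8, 7.8).
After batch 2: Beta(30.8+1, 7.8+7) = Beta(31.8, 14.8).
Var = αβ/((α+β)²(α+β+1)) = 31.8·14.8/(46.6²·47.6) = 0.004553.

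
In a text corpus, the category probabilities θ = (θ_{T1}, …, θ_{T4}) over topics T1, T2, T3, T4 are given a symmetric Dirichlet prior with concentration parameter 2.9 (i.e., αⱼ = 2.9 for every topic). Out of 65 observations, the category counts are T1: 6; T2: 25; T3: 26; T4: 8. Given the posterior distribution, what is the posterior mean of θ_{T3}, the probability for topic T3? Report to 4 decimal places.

The Dirichlet prior is conjugate to the Multinomial likelihood: each posterior αⱼ = prior αⱼ + observed count nⱼ.
Posterior concentration: (8.9, 27.9, 28.9, 10.9), total = 76.6.
E[θ_{T3}|data] = α_{T3}/Σα = 28.9/76.6 = 0.3773.

0.3773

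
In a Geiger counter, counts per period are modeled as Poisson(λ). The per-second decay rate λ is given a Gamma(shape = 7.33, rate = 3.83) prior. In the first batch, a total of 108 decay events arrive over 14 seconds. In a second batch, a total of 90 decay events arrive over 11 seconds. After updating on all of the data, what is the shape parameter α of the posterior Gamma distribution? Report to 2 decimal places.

205.33

With a Gamma(shape α, rate β) prior, the Poisson likelihood is conjugate: the posterior is Gamma(α + ΣXᵢ, β + n).
After batch 1: Gamma(α+S, β+n) = Gamma(7.33+108, 3.83+14) = Gamma(115.33, 17.83).
After batch 2: Gamma(α+S, β+n) = Gamma(115.33+90, 17.83+11) = Gamma(205.33, 28.83).
Posterior α = 205.33.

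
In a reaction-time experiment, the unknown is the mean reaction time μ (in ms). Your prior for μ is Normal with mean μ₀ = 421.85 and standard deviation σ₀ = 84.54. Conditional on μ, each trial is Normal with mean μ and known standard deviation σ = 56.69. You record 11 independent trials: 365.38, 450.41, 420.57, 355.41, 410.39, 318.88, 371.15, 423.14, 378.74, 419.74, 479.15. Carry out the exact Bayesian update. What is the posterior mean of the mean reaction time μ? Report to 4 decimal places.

For Normal data with known variance σ², a Normal(μ₀, σ₀²) prior on μ is conjugate. Posterior precision = 1/σ₀² + n/σ²; posterior mean is the precision-weighted average of μ₀ and x̄.
Σxᵢ = 365.38 + 450.41 + 420.57 + 355.41 + 410.39 + 318.88 + 371.15 + 423.14 + 378.74 + 419.74 + 479.15 = 4392.96, so n·x̄ = 4392.96.
σ₀² = 84.54² = 7147.0116, σ² = 56.69² = 3213.7561; σ² + n·σ₀² = 3213.7561 + 11·7147.0116 = 81830.8837.
Posterior mean = (μ₀/σ₀² + n·x̄/σ²)/(1/σ₀² + n/σ²) = (σ²·μ₀ + σ₀²·n·x̄)/(σ² + n·σ₀²) = (3213.7561·421.85 + 7147.0116·4392.96)/81830.8837 = 32752259.089121/81830.8837 = 400.2433.

400.2433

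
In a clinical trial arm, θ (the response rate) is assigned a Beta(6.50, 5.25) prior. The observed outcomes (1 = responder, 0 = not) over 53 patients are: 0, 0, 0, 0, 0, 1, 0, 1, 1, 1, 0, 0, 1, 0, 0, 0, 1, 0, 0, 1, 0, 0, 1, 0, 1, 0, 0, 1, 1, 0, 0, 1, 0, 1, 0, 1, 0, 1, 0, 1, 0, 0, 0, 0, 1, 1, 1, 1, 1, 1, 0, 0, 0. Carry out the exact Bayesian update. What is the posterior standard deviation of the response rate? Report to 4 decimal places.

0.0612

The Beta prior is conjugate to a Binomial/Bernoulli likelihood; the update adds successes to α and failures to β.
Posterior: Beta(α+k, β+n−k) = Beta(6.50+22, 5.25+31) = Beta(28.50, 36.25).
Var = αβ/((α+β)²(α+β+1)) = 28.50·36.25/(64.75²·65.75) = 0.00374781; SD = √0.00374781 = 0.0612.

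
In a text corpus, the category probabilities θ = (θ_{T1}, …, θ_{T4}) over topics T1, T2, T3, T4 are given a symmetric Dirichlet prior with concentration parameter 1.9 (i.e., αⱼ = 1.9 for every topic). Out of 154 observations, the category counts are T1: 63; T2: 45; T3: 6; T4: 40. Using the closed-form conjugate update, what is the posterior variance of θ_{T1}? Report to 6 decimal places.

The Dirichlet prior is conjugate to the Multinomial likelihood: each posterior αⱼ = prior αⱼ + observed count nⱼ.
Posterior concentration: (64.9, 46.9, 7.9, 41.9), total = 161.6.
Var[θ_j] = α_j(Σα−α_j)/((Σα)²(Σα+1)) = 64.9·96.7/(161.6²·162.6) = 0.001478.

0.001478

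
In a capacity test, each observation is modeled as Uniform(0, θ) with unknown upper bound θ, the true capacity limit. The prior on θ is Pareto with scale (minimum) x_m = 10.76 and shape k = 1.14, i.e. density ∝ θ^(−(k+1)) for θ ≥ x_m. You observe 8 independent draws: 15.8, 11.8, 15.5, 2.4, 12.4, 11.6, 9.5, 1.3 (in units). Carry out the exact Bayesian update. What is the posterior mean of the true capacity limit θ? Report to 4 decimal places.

17.7410

A Pareto(scale x_m, shape k) prior on the upper bound θ of Uniform(0, θ) is conjugate: posterior is Pareto(max(x_m, max xᵢ), k + n).
Sample maximum = 15.8; prior scale x_m = 10.76 → posterior scale = max = 15.80.
Posterior shape = 1.14 + 8 = 9.14.
E[θ|data] = k·x_m/(k−1) = 9.14·15.80/8.14 = 17.7410.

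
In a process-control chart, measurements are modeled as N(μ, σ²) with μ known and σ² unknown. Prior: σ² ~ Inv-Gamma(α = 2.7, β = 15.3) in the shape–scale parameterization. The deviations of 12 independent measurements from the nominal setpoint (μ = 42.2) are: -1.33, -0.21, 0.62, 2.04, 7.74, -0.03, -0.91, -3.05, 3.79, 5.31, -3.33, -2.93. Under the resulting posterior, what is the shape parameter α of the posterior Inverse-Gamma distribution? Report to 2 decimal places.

8.70

With known mean μ and an Inverse-Gamma(α, β) prior on σ², the Normal likelihood is conjugate: posterior is Inv-Gamma(α + n/2, β + Σ(xᵢ−μ)²/2).
Σ(xᵢ−μ)² = (-1.33)² + (-0.21)² + (0.62)² + (2.04)² + (7.74)² + (-0.03)² + (-0.91)² + (-3.05)² + (3.79)² + (5.31)² + (-3.33)² + (-2.93)² = 138.6321.
Posterior: Inv-Gamma(2.7 + 12/2, 15.3 + 138.6321/2) = Inv-Gamma(8.70, 84.61605).
Posterior α = 8.70.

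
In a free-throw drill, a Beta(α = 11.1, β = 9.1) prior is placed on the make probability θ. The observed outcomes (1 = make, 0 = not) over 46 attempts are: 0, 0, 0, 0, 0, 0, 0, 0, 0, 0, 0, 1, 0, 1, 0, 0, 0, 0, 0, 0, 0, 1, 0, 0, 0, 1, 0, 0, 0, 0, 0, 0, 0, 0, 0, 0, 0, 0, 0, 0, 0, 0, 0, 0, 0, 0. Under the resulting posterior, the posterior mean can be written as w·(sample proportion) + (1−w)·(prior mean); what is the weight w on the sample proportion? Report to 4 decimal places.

The Beta prior is conjugate to a Binomial/Bernoulli likelihood; the update adds successes to α and failures to β.
Posterior mean = (α₀+k)/(α₀+β₀+n) = [n/(α₀+β₀+n)]·(k/n) + [(α₀+β₀)/(α₀+β₀+n)]·α₀/(α₀+β₀), so only n and the prior enter the weight.
The weight on the data is w = n/(α₀+β₀+n) = 46/(11.1+9.1+46) = 46/66.2 = 0.6949.

0.6949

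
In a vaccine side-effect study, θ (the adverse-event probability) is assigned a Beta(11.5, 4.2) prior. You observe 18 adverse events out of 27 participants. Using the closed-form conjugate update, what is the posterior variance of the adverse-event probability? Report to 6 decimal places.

0.004887

The Beta prior is conjugate to a Binomial/Bernoulli likelihood; the update adds successes to α and failures to β.
Posterior: Beta(α+k, β+n−k) = Beta(11.5+18, 4.2+9) = Beta(29.5, 13.2).
Var = αβ/((α+β)²(α+β+1)) = 29.5·13.2/(42.7²·43.7) = 0.004887.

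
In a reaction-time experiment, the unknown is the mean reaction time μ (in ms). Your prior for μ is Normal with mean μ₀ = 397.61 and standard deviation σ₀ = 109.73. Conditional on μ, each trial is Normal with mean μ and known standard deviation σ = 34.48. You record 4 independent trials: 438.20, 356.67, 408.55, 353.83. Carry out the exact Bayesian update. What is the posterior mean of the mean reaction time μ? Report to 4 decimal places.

389.5124

For Normal data with known variance σ², a Normal(μ₀, σ₀²) prior on μ is conjugate. Posterior precision = 1/σ₀² + n/σ²; posterior mean is the precision-weighted average of μ₀ and x̄.
Σxᵢ = 438.20 + 356.67 + 408.55 + 353.83 = 1557.25, so n·x̄ = 1557.25.
σ₀² = 109.73² = 12040.6729, σ² = 34.48² = 1188.8704; σ² + n·σ₀² = 1188.8704 + 4·12040.6729 = 49351.562.
Posterior mean = (μ₀/σ₀² + n·x̄/σ²)/(1/σ₀² + n/σ²) = (σ²·μ₀ + σ₀²·n·x̄)/(σ² + n·σ₀²) = (1188.8704·397.61 + 12040.6729·1557.25)/49351.562 = 19223044.633269/49351.562 = 389.5124.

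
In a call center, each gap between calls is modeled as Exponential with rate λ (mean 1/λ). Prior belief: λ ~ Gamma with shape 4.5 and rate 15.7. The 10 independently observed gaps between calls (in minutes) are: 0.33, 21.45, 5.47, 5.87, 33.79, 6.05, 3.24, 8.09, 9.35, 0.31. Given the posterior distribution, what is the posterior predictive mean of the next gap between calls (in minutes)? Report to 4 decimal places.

With a Gamma(shape α, rate β) prior on the exponential rate λ, the posterior after n observations with total T = Σxᵢ is Gamma(α+n, β+T).
Sum of observations T = 93.95 minutes; n = 10.
Posterior: Gamma(4.5+10, 15.7+93.95) = Gamma(14.5, 109.65).
The predictive distribution for the next observation is Lomax; its mean is β/(α−1) = 109.65/13.5 = 8.1222.

8.1222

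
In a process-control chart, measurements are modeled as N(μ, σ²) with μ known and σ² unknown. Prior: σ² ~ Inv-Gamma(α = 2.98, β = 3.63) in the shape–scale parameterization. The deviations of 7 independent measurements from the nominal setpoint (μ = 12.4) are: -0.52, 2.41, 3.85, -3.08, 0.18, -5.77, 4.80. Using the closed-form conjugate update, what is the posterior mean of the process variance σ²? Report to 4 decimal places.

With known mean μ and an Inverse-Gamma(α, β) prior on σ², the Normal likelihood is conjugate: posterior is Inv-Gamma(α + n/2, β + Σ(xᵢ−μ)²/2).
Σ(xᵢ−μ)² = (-0.52)² + (2.41)² + (3.85)² + (-3.08)² + (0.18)² + (-5.77)² + (4.80)² = 86.7527.
Posterior: Inv-Gamma(2.98 + 7/2, 3.63 + 86.7527/2) = Inv-Gamma(6.48, 47.00635).
E[σ²|data] = β/(α−1) = 47.00635/5.48 = 8.5778.

8.5778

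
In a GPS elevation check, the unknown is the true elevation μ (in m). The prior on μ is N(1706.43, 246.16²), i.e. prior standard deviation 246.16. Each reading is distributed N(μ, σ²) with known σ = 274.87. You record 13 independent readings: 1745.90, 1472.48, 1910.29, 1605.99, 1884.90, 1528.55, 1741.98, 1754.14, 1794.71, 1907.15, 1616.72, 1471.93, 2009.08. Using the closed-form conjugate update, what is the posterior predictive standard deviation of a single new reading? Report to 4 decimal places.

For Normal data with known variance σ², a Normal(μ₀, σ₀²) prior on μ is conjugate. Posterior precision = 1/σ₀² + n/σ²; posterior mean is the precision-weighted average of μ₀ and x̄.
σ₀² = 246.16² = 60594.7456, σ² = 274.87² = 75553.5169; σ² + n·σ₀² = 75553.5169 + 13·60594.7456 = 863285.2097.
Posterior precision = 1/σ₀² + n/σ² = 1/60594.7456 + 13/75553.5169 = (σ² + n·σ₀²)/(σ₀²σ²) = 863285.2097/(60594.7456·75553.5169); posterior variance σₙ² = σ₀²σ²/(σ² + n·σ₀²) = 60594.7456·75553.5169/863285.2097 = 5303.167579.
Predictive variance for one new observation = σₙ² + σ² = 60594.7456·75553.5169/863285.2097 + 75553.5169 = σ²·(σ₀² + 863285.2097)/863285.2097 = 75553.5169·923879.9553/863285.2097 = 80856.684479; SD = √(75553.5169·923879.9553/863285.2097) = 284.3531.

284.3531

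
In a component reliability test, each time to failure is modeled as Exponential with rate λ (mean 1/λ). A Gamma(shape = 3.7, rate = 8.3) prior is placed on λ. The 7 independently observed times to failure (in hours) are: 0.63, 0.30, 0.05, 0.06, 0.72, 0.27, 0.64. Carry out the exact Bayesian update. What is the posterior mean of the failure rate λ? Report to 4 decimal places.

With a Gamma(shape α, rate β) prior on the exponential rate λ, the posterior after n observations with total T = Σxᵢ is Gamma(α+n, β+T).
Sum of observations T = 2.67 hours; n = 7.
Posterior: Gamma(3.7+7, 8.3+2.67) = Gamma(10.7, 10.97).
Posterior mean of λ = α/β = 10.7/10.97 = 0.9754.

0.9754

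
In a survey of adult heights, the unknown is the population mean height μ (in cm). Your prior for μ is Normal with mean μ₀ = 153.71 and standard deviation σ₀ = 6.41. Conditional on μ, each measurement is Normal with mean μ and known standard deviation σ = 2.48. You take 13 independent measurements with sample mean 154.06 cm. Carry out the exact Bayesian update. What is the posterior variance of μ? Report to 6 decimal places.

For Normal data with known variance σ², a Normal(μ₀, σ₀²) prior on μ is conjugate. Posterior precision = 1/σ₀² + n/σ²; posterior mean is the precision-weighted average of μ₀ and x̄.
σ₀² = 6.41² = 41.0881, σ² = 2.48² = 6.1504; σ² + n·σ₀² = 6.1504 + 13·41.0881 = 540.2957.
Posterior precision = 1/σ₀² + n/σ² = 1/41.0881 + 13/6.1504 = (σ² + n·σ₀²)/(σ₀²σ²) = 540.2957/(41.0881·6.1504); posterior variance σₙ² = σ₀²σ²/(σ² + n·σ₀²) = 41.0881·6.1504/540.2957 = 0.467722.

0.467722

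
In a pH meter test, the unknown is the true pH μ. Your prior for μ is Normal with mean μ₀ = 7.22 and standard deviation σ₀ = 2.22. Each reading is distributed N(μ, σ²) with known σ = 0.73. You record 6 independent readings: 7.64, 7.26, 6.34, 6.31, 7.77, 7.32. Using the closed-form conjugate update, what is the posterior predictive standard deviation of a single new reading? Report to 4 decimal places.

0.7875

For Normal data with known variance σ², a Normal(μ₀, σ₀²) prior on μ is conjugate. Posterior precision = 1/σ₀² + n/σ²; posterior mean is the precision-weighted average of μ₀ and x̄.
σ₀² = 2.22² = 4.9284, σ² = 0.73² = 0.5329; σ² + n·σ₀² = 0.5329 + 6·4.9284 = 30.1033.
Posterior precision = 1/σ₀² + n/σ² = 1/4.9284 + 6/0.5329 = (σ² + n·σ₀²)/(σ₀²σ²) = 30.1033/(4.9284·0.5329); posterior variance σₙ² = σ₀²σ²/(σ² + n·σ₀²) = 4.9284·0.5329/30.1033 = 0.087244.
Predictive variance for one new observation = σₙ² + σ² = 4.9284·0.5329/30.1033 + 0.5329 = σ²·(σ₀² + 30.1033)/30.1033 = 0.5329·35.0317/30.1033 = 0.620144; SD = √(0.5329·35.0317/30.1033) = 0.7875.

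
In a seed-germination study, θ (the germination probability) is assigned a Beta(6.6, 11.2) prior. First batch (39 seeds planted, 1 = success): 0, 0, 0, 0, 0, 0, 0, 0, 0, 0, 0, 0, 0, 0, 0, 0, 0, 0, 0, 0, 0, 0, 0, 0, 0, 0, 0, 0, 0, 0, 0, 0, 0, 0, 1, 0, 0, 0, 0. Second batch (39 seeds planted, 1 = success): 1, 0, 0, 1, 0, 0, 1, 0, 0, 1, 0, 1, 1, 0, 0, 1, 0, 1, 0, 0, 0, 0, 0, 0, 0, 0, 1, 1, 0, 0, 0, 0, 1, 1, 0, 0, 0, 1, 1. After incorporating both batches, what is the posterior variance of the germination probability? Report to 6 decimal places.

0.001804

The Beta prior is conjugate to a Binomial/Bernoulli likelihood; the update adds successes to α and failures to β.
After batch 1: Beta(6.6+1, 11.2+38) = Beta(7.6, 49.2).
After batch 2: Beta(7.6+14, 49.2+25) = Beta(21.6, 74.2).
Var = αβ/((α+β)²(α+β+1)) = 21.6·74.2/(95.8²·96.8) = 0.001804.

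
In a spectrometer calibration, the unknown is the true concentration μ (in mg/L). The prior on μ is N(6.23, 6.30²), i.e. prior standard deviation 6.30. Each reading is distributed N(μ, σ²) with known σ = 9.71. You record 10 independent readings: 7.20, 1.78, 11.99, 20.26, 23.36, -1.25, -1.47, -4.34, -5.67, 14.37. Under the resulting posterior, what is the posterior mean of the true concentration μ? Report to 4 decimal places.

For Normal data with known variance σ², a Normal(μ₀, σ₀²) prior on μ is conjugate. Posterior precision = 1/σ₀² + n/σ²; posterior mean is the precision-weighted average of μ₀ and x̄.
Σxᵢ = 7.20 + 1.78 + 11.99 + 20.26 + 23.36 + (-1.25) + (-1.47) + (-4.34) + (-5.67) + 14.37 = 66.23, so n·x̄ = 66.23.
σ₀² = 6.30² = 39.69, σ² = 9.71² = 94.2841; σ² + n·σ₀² = 94.2841 + 10·39.69 = 491.1841.
Posterior mean = (μ₀/σ₀² + n·x̄/σ²)/(1/σ₀² + n/σ²) = (σ²·μ₀ + σ₀²·n·x̄)/(σ² + n·σ₀²) = (94.2841·6.23 + 39.69·66.23)/491.1841 = 3216.058643/491.1841 = 6.5476.

6.5476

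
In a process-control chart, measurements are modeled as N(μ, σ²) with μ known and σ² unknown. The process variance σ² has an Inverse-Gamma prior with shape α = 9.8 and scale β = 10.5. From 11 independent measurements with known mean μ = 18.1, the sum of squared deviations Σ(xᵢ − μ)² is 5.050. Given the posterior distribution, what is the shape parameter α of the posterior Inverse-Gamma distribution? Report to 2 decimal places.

With known mean μ and an Inverse-Gamma(α, β) prior on σ², the Normal likelihood is conjugate: posterior is Inv-Gamma(α + n/2, β + Σ(xᵢ−μ)²/2).
Posterior: Inv-Gamma(9.8 + 11/2, 10.5 + 5.050/2) = Inv-Gamma(15.30, 13.0250).
Posterior α = 15.30.

15.30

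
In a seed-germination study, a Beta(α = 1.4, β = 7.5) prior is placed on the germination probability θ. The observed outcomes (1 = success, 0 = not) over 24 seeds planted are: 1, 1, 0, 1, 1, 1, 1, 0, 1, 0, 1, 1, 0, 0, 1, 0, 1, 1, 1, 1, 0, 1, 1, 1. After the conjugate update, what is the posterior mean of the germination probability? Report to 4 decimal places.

0.5593

The Beta prior is conjugate to a Binomial/Bernoulli likelihood; the update adds successes to α and failures to β.
Posterior: Beta(α+k, β+n−k) = Beta(1.4+17, 7.5+7) = Beta(18.4, 14.5).
Posterior mean = α/(α+β) = 18.4/32.9 = 0.5593.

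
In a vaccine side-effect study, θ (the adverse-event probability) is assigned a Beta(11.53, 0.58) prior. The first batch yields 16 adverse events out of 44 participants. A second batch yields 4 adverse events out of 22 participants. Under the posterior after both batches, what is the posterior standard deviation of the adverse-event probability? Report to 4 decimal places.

0.0552

The Beta prior is conjugate to a Binomial/Bernoulli likelihood; the update adds successes to α and failures to β.
After batch 1: Beta(11.53+16, 0.58+28) = Beta(27.53, 28.58).
After batch 2: Beta(27.53+4, 28.58+18) = Beta(31.53, 46.58).
Var = αβ/((α+β)²(α+β+1)) = 31.53·46.58/(78.11²·79.11) = 0.00304284; SD = √0.00304284 = 0.0552.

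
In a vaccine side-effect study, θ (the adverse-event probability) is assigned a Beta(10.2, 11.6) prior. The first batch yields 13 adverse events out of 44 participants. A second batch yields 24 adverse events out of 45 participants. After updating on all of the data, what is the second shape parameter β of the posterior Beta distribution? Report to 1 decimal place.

The Beta prior is conjugate to a Binomial/Bernoulli likelihood; the update adds successes to α and failures to β.
After batch 1: Beta(10.2+13, 11.6+31) = Beta(23.2, 42.6).
After batch 2: Beta(23.2+24, 42.6+21) = Beta(47.2, 63.6).
Posterior β = 63.6.

63.6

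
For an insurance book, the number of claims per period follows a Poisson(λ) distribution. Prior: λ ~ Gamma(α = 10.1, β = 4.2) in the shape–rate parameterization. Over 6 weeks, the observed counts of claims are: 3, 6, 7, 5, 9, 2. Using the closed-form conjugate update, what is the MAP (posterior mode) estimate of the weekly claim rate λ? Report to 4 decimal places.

With a Gamma(shape α, rate β) prior, the Poisson likelihood is conjugate: the posterior is Gamma(α + ΣXᵢ, β + n).
Sum of counts S = 32 over n = 6 weeks.
Posterior: Gamma(α+S, β+n) = Gamma(10.1+32, 4.2+6) = Gamma(42.1, 10.2).
Mode of Gamma(α,β) for α≥1 is (α−1)/β = 41.1/10.2 = 4.0294.

4.0294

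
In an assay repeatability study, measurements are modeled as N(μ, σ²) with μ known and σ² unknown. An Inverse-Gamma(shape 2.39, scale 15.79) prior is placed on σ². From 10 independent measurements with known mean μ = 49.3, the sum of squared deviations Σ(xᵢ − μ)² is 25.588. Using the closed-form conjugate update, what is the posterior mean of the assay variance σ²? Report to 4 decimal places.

4.4732

With known mean μ and an Inverse-Gamma(α, β) prior on σ², the Normal likelihood is conjugate: posterior is Inv-Gamma(α + n/2, β + Σ(xᵢ−μ)²/2).
Posterior: Inv-Gamma(2.39 + 10/2, 15.79 + 25.588/2) = Inv-Gamma(7.39, 28.5840).
E[σ²|data] = β/(α−1) = 28.5840/6.39 = 4.4732.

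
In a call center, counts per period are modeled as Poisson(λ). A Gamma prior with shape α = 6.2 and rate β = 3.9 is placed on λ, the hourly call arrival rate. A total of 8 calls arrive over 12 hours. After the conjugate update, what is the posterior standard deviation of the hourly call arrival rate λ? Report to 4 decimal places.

With a Gamma(shape α, rate β) prior, the Poisson likelihood is conjugate: the posterior is Gamma(α + ΣXᵢ, β + n).
Posterior: Gamma(α+S, β+n) = Gamma(6.2+8, 3.9+12) = Gamma(14.2, 15.9).
SD = √α/β = √14.2/15.9 = 0.2370.

0.2370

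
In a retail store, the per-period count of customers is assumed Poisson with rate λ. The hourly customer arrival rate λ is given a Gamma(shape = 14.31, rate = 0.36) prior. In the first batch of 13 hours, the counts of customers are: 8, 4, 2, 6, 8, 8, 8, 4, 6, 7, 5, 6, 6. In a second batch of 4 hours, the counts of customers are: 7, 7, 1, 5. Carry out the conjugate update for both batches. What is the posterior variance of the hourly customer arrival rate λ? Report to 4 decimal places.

With a Gamma(shape α, rate β) prior, the Poisson likelihood is conjugate: the posterior is Gamma(α + ΣXᵢ, β + n).
Batch 1: sum of counts S = 78 over n = 13 hours.
After batch 1: Gamma(α+S, β+n) = Gamma(14.31+78, 0.36+13) = Gamma(92.31, 13.36).
Batch 2: sum of counts S = 20 over n = 4 hours.
After batch 2: Gamma(α+S, β+n) = Gamma(92.31+20, 13.36+4) = Gamma(112.31, 17.36).
Var = α/β² = 112.31/17.36² = 0.3727.

0.3727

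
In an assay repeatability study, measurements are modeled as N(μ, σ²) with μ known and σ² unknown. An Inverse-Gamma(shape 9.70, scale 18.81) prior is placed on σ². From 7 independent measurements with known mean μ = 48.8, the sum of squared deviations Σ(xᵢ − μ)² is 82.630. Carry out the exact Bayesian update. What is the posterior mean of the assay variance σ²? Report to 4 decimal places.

4.9283

With known mean μ and an Inverse-Gamma(α, β) prior on σ², the Normal likelihood is conjugate: posterior is Inv-Gamma(α + n/2, β + Σ(xᵢ−μ)²/2).
Posterior: Inv-Gamma(9.70 + 7/2, 18.81 + 82.630/2) = Inv-Gamma(13.20, 60.1250).
E[σ²|data] = β/(α−1) = 60.1250/12.20 = 4.9283.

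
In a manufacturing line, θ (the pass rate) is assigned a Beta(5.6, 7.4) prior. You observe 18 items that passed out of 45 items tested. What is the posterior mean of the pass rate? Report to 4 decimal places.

0.4069

The Beta prior is conjugate to a Binomial/Bernoulli likelihood; the update adds successes to α and failures to β.
Posterior: Beta(α+k, β+n−k) = Beta(5.6+18, 7.4+27) = Beta(23.6, 34.4).
Posterior mean = α/(α+β) = 23.6/58.0 = 0.4069.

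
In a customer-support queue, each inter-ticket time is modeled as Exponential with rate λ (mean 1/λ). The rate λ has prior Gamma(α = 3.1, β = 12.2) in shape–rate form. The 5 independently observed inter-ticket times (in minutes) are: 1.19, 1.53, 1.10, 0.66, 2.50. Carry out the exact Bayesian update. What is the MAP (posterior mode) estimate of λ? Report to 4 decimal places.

0.3702

With a Gamma(shape α, rate β) prior on the exponential rate λ, the posterior after n observations with total T = Σxᵢ is Gamma(α+n, β+T).
Sum of observations T = 6.98 minutes; n = 5.
Posterior: Gamma(3.1+5, 12.2+6.98) = Gamma(8.1, 19.18).
Mode = (α−1)/β = 0.3702.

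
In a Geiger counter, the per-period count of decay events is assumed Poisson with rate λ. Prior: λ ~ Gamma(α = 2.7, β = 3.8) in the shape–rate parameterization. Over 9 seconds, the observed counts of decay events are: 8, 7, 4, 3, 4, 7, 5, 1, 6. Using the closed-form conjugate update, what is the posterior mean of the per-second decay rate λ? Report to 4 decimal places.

With a Gamma(shape α, rate β) prior, the Poisson likelihood is conjugate: the posterior is Gamma(α + ΣXᵢ, β + n).
Sum of counts S = 45 over n = 9 seconds.
Posterior: Gamma(α+S, β+n) = Gamma(2.7+45, 3.8+9) = Gamma(47.7, 12.8).
Posterior mean = α/β = 47.7/12.8 = 3.7266.

3.7266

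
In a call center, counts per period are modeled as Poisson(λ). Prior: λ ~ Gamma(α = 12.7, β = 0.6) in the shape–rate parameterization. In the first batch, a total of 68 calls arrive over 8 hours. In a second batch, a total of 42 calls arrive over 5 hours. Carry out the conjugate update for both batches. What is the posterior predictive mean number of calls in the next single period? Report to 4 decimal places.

9.0221

With a Gamma(shape α, rate β) prior, the Poisson likelihood is conjugate: the posterior is Gamma(α + ΣXᵢ, β + n).
After batch 1: Gamma(α+S, β+n) = Gamma(12.7+68, 0.6+8) = Gamma(80.7, 8.6).
After batch 2: Gamma(α+S, β+n) = Gamma(80.7+42, 8.6+5) = Gamma(122.7, 13.6).
The predictive distribution for one future period is NegBinom with mean α/β = 9.0221.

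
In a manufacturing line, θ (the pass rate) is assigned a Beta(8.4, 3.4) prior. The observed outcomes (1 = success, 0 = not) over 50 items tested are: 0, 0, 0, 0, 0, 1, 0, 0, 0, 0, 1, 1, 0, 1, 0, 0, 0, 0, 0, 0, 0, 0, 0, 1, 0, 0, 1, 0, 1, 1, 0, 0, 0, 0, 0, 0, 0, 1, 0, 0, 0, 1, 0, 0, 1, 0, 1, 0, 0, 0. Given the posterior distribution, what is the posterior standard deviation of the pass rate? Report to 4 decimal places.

0.0593

The Beta prior is conjugate to a Binomial/Bernoulli likelihood; the update adds successes to α and failures to β.
Posterior: Beta(α+k, β+n−k) = Beta(8.4+12, 3.4+38) = Beta(20.4, 41.4).
Var = αβ/((α+β)²(α+β+1)) = 20.4·41.4/(61.8²·62.8) = 0.00352123; SD = √0.00352123 = 0.0593.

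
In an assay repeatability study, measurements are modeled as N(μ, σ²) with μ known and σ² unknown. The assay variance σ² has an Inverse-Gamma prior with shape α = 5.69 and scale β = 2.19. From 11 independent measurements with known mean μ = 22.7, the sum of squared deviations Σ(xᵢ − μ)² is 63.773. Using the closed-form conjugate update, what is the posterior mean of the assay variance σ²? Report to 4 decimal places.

With known mean μ and an Inverse-Gamma(α, β) prior on σ², the Normal likelihood is conjugate: posterior is Inv-Gamma(α + n/2, β + Σ(xᵢ−μ)²/2).
Posterior: Inv-Gamma(5.69 + 11/2, 2.19 + 63.773/2) = Inv-Gamma(11.19, 34.0765).
E[σ²|data] = β/(α−1) = 34.0765/10.19 = 3.3441.

3.3441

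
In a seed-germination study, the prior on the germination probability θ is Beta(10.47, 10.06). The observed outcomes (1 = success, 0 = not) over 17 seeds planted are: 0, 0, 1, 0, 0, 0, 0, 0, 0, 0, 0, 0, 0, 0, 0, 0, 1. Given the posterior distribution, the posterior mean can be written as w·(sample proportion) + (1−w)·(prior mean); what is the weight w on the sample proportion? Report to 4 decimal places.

0.4530

The Beta prior is conjugate to a Binomial/Bernoulli likelihood; the update adds successes to α and failures to β.
Posterior mean = (α₀+k)/(α₀+β₀+n) = [n/(α₀+β₀+n)]·(k/n) + [(α₀+β₀)/(α₀+β₀+n)]·α₀/(α₀+β₀), so only n and the prior enter the weight.
The weight on the data is w = n/(α₀+β₀+n) = 17/(10.47+10.06+17) = 17/37.53 = 0.4530.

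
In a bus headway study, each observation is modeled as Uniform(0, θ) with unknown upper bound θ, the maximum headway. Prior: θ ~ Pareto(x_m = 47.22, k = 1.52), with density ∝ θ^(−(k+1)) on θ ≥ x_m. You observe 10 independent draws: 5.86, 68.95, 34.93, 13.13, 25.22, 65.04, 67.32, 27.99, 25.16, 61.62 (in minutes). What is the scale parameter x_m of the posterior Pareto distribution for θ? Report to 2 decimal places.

68.95

A Pareto(scale x_m, shape k) prior on the upper bound θ of Uniform(0, θ) is conjugate: posterior is Pareto(max(x_m, max xᵢ), k + n).
Sample maximum = 68.95; prior scale x_m = 47.22 → posterior scale = max = 68.95.
Posterior shape = 1.52 + 10 = 11.52.
Posterior scale x_m = 68.95.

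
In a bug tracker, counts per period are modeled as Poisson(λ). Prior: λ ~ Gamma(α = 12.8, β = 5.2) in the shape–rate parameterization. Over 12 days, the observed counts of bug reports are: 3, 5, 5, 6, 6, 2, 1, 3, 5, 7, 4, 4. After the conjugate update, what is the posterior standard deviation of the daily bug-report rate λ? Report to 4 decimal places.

0.4644

With a Gamma(shape α, rate β) prior, the Poisson likelihood is conjugate: the posterior is Gamma(α + ΣXᵢ, β + n).
Sum of counts S = 51 over n = 12 days.
Posterior: Gamma(α+S, β+n) = Gamma(12.8+51, 5.2+12) = Gamma(63.8, 17.2).
SD = √α/β = √63.8/17.2 = 0.4644.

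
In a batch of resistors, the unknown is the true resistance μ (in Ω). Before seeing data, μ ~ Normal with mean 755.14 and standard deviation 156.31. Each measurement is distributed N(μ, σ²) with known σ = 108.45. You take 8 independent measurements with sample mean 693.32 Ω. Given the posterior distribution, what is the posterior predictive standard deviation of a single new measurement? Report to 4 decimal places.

114.6653

For Normal data with known variance σ², a Normal(μ₀, σ₀²) prior on μ is conjugate. Posterior precision = 1/σ₀² + n/σ²; posterior mean is the precision-weighted average of μ₀ and x̄.
σ₀² = 156.31² = 24432.8161, σ² = 108.45² = 11761.4025; σ² + n·σ₀² = 11761.4025 + 8·24432.8161 = 207223.9313.
Posterior precision = 1/σ₀² + n/σ² = 1/24432.8161 + 8/11761.4025 = (σ² + n·σ₀²)/(σ₀²σ²) = 207223.9313/(24432.8161·11761.4025); posterior variance σₙ² = σ₀²σ²/(σ² + n·σ₀²) = 24432.8161·11761.4025/207223.9313 = 1386.732616.
Predictive variance for one new observation = σₙ² + σ² = 24432.8161·11761.4025/207223.9313 + 11761.4025 = σ²·(σ₀² + 207223.9313)/207223.9313 = 11761.4025·231656.7474/207223.9313 = 13148.135116; SD = √(11761.4025·231656.7474/207223.9313) = 114.6653.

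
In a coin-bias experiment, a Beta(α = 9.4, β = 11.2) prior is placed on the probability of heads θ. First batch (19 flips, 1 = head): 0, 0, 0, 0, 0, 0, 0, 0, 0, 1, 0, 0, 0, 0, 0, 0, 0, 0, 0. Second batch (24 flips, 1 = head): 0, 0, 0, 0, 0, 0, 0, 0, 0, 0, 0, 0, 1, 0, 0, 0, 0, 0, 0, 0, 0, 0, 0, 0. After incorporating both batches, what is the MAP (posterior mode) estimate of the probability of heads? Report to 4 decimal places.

The Beta prior is conjugate to a Binomial/Bernoulli likelihood; the update adds successes to α and failures to β.
After batch 1: Beta(9.4+1, 11.2+18) = Beta(10.4, 29.2).
After batch 2: Beta(10.4+1, 29.2+23) = Beta(11.4, 52.2).
Mode of Beta(a,b) for a,b>1 is (a−1)/(a+b−2) = 10.4/61.6 = 0.1688.

0.1688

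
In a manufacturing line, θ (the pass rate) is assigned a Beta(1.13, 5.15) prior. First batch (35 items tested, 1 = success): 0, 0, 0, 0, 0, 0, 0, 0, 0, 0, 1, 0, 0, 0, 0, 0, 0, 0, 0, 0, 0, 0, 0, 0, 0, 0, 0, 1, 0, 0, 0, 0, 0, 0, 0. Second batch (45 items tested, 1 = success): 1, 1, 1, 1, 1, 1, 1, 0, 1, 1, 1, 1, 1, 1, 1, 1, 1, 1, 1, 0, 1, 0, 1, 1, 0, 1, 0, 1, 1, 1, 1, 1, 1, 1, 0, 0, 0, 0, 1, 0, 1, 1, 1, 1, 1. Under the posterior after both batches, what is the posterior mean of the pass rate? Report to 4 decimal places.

The Beta prior is conjugate to a Binomial/Bernoulli likelihood; the update adds successes to α and failures to β.
After batch 1: Beta(1.13+2, 5.15+33) = Beta(3.13, 38.15).
After batch 2: Beta(3.13+35, 38.15+10) = Beta(38.13, 48.15).
Posterior mean = α/(α+β) = 38.13/86.28 = 0.4419.

0.4419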